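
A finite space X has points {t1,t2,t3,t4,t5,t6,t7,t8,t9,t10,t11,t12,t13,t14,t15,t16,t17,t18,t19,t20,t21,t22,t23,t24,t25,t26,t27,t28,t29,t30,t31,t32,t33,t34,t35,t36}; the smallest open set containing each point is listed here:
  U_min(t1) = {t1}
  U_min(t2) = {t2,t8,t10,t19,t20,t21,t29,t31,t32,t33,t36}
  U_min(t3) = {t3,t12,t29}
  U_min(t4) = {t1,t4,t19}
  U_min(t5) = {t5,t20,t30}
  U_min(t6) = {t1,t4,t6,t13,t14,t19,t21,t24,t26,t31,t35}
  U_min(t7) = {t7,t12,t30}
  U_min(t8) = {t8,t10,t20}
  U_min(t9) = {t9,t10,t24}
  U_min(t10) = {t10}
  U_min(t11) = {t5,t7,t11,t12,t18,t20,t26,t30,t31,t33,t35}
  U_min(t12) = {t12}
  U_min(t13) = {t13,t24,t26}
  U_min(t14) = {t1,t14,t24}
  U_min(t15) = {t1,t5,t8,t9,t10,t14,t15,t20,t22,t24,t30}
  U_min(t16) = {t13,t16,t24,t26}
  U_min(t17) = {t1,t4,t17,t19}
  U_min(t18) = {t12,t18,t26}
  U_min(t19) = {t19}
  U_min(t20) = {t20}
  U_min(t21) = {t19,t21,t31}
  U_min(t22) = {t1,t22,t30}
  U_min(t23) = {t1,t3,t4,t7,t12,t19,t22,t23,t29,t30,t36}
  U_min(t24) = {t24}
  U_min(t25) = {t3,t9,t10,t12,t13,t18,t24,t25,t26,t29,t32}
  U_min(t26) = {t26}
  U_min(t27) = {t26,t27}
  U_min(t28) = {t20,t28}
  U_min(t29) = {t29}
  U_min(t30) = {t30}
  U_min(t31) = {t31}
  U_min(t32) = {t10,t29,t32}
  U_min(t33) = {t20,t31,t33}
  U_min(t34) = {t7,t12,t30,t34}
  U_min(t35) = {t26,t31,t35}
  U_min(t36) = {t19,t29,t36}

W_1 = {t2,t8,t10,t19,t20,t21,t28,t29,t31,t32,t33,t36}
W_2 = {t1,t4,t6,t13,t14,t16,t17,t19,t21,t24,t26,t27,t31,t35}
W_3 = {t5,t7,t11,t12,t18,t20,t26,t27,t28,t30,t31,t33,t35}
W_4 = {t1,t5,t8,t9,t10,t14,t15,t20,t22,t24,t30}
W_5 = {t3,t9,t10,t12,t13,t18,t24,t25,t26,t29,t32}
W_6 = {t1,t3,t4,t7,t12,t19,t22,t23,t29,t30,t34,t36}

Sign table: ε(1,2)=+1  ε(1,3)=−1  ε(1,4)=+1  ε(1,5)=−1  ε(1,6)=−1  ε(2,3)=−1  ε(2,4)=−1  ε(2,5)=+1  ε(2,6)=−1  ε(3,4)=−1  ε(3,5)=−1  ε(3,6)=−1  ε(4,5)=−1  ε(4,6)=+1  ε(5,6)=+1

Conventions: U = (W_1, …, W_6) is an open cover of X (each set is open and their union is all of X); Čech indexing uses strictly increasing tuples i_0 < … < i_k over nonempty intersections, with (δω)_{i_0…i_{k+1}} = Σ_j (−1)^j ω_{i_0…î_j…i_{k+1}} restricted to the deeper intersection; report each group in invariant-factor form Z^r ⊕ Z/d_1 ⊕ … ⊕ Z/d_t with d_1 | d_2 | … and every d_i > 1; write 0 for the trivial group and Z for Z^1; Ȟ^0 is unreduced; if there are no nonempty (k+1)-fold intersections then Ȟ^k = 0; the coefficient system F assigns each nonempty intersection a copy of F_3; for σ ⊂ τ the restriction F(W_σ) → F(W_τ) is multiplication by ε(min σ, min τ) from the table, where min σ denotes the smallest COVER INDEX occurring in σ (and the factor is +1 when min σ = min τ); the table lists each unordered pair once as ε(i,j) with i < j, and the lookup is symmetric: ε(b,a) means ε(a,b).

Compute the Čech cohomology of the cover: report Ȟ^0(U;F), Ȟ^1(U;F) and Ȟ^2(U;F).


intersection data:
  W12={t19,t21,t31} W13={t20,t28,t31,t33} W14={t8,t10,t20} W15={t10,t29,t32} W16={t19,t29,t36} W23={t26,t27,t31,t35} W24={t1,t14,t24} W25={t13,t24,t26} W26={t1,t4,t19} W34={t5,t20,t30} W35={t12,t18,t26} W36={t7,t12,t30} W45={t9,t10,t24} W46={t1,t22,t30} W56={t3,t12,t29}
  W123={t31} W126={t19} W134={t20} W145={t10} W156={t29} W235={t26} W245={t24} W246={t1} W346={t30} W356={t12}
C dims 6,15,10; δ0: rk_F3 6; δ1: rk_F3 9
Ȟ^0 = (6 − 6) − 0 = 0, so Ȟ^0 ≅ 0
Ȟ^1 = (15 − 9) − 6 = 0, so Ȟ^1 ≅ 0
Ȟ^2 = (10 − 0) − 9 = 1, so Ȟ^2 ≅ Z/3

Ȟ^0 ≅ 0, Ȟ^1 ≅ 0 and Ȟ^2 ≅ Z/3


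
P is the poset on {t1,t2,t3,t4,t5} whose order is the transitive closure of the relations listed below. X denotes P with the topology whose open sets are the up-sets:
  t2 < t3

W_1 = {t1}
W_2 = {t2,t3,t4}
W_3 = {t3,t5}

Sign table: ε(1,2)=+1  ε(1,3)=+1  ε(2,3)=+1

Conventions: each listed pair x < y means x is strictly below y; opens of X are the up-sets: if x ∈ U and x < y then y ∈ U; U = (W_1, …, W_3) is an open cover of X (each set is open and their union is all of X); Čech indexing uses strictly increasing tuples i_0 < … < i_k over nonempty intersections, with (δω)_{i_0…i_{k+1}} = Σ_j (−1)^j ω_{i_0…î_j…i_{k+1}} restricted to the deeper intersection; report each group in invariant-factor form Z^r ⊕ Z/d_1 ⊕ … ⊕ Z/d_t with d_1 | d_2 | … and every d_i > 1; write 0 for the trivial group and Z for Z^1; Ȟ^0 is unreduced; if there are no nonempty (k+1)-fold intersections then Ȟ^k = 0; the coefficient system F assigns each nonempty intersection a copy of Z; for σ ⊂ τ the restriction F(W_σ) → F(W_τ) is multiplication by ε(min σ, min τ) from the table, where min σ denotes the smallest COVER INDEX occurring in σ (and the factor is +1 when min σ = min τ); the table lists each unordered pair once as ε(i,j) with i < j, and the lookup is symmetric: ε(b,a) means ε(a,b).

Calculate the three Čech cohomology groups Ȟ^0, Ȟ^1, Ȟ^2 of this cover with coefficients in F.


nerve of the cover:
  W23={t3}
C dims 3,1; δ0: rk 1, SNF 1^1
Ȟ^0 = (3 − 1) − 0 = 2, so Ȟ^0 ≅ Z^2
Ȟ^1 = (1 − 0) − 1 = 0, so Ȟ^1 ≅ 0
Ȟ^2 = (0 − 0) − 0 = 0, so Ȟ^2 ≅ 0

Ȟ^0(U;F) ≅ Z^2, Ȟ^1(U;F) ≅ 0 and Ȟ^2(U;F) ≅ 0


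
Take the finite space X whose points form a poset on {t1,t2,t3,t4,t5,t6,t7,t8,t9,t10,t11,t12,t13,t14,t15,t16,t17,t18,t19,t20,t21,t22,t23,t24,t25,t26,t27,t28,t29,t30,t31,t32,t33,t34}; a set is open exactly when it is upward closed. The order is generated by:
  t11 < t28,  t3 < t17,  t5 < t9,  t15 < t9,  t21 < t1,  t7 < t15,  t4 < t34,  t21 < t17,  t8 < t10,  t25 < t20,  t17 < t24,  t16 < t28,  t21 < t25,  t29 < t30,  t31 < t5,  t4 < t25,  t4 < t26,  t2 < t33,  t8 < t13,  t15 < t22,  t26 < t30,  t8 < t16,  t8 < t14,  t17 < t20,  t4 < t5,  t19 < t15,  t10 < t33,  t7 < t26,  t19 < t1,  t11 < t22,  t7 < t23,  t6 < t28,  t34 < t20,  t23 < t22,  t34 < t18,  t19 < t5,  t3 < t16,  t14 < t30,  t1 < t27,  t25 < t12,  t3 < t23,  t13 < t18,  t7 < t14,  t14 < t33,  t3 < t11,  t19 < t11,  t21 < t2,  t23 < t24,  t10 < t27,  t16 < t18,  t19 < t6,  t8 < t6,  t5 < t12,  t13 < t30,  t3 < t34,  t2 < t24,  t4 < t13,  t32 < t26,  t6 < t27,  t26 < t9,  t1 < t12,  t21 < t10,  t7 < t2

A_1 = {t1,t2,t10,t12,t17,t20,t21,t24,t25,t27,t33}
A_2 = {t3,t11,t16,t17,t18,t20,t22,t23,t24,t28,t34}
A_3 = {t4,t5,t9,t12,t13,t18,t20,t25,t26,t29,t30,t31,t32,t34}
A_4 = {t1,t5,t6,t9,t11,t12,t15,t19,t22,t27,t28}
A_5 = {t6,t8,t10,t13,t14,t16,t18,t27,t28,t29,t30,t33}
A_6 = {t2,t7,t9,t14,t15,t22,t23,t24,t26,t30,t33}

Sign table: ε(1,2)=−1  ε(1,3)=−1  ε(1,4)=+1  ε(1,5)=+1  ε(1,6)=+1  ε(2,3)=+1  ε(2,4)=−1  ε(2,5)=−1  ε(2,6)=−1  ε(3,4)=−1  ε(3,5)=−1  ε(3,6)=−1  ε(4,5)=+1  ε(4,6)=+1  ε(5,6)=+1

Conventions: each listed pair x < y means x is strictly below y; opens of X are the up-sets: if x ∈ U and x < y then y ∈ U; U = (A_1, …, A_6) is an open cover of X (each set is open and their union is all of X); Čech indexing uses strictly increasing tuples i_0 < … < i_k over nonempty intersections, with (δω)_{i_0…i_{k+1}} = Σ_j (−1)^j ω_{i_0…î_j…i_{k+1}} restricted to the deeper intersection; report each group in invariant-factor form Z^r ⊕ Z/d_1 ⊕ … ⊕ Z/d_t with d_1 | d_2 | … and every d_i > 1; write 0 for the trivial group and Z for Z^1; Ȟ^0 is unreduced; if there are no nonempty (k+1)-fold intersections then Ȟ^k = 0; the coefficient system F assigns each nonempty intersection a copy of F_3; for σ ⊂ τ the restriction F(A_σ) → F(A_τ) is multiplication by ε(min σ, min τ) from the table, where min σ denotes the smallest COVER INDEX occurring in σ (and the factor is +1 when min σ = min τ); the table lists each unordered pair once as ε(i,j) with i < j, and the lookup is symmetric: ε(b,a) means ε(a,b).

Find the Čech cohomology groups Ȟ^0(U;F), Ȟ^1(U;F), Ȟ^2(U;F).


Ȟ^0 ≅ Z/3, Ȟ^1 ≅ 0, Ȟ^2 ≅ 0

nonempty overlaps:
  A12={t17,t20,t24} A13={t12,t20,t25} A14={t1,t12,t27} A15={t10,t27,t33} A16={t2,t24,t33} A23={t18,t20,t34} A24={t11,t22,t28} A25={t16,t18,t28} A26={t22,t23,t24} A34={t5,t9,t12} A35={t13,t18,t29,t30} A36={t9,t26,t30} A45={t6,t27,t28} A46={t9,t15,t22} A56={t14,t30,t33}
  A123={t20} A126={t24} A134={t12} A145={t27} A156={t33} A235={t18} A245={t28} A246={t22} A346={t9} A356={t30}
C dims 6,15,10; δ0: rk_F3 5; δ1: rk_F3 10
degree 0: 6−5−0 = 1 → Ȟ^0 ≅ Z/3
degree 1: 15−10−5 = 0 → Ȟ^1 ≅ 0
degree 2: 10−0−10 = 0 → Ȟ^2 ≅ 0


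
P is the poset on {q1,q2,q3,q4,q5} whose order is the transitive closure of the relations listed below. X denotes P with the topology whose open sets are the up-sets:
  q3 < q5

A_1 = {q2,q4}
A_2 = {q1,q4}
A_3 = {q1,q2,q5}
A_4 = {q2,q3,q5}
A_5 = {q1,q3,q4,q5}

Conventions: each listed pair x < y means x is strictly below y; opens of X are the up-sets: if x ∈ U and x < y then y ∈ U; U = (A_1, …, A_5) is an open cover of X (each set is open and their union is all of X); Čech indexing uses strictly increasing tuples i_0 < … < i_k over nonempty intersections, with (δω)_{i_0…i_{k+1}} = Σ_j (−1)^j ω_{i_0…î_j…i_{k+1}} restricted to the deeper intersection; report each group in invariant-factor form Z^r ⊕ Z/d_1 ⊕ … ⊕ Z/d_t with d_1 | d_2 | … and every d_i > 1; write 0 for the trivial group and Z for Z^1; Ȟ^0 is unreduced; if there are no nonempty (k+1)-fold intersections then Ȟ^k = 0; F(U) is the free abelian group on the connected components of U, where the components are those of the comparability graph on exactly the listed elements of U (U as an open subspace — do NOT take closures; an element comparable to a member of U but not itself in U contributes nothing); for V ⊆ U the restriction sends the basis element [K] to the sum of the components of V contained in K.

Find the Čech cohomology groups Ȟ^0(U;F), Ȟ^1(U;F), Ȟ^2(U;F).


nerve of the cover:
  A12={q4} A13={q2} A14={q2} A15={q4} A23={q1} A25={q1,q4} A34={q2,q5} A35={q1,q5} A45={q3,q5}
  A125={q4} A134={q2} A235={q1} A345={q5}
components per intersection:
  A1: {q2} {q4}
  A2: {q1} {q4}
  A3: {q1} {q2} {q5}
  A4: {q2} {q3,q5}
  A5: {q1} {q3,q5} {q4}
  A12: {q4}
  A13: {q2}
  A14: {q2}
  A15: {q4}
  A23: {q1}
  A25: {q1} {q4}
  A34: {q2} {q5}
  A35: {q1} {q5}
  A45: {q3,q5}
  A125: {q4}
  A134: {q2}
  A235: {q1}
  A345: {q5}
C dims 12,12,4; δ0: rk 8, SNF 1^8; δ1: rk 4, SNF 1^4
Ȟ^0 = (12 − 8) − 0 = 4, so Ȟ^0 ≅ Z^4
Ȟ^1 = (12 − 4) − 8 = 0, so Ȟ^1 ≅ 0
Ȟ^2 = (4 − 0) − 4 = 0, so Ȟ^2 ≅ 0

Ȟ^0 = Z^4; Ȟ^1 = 0; Ȟ^2 = 0


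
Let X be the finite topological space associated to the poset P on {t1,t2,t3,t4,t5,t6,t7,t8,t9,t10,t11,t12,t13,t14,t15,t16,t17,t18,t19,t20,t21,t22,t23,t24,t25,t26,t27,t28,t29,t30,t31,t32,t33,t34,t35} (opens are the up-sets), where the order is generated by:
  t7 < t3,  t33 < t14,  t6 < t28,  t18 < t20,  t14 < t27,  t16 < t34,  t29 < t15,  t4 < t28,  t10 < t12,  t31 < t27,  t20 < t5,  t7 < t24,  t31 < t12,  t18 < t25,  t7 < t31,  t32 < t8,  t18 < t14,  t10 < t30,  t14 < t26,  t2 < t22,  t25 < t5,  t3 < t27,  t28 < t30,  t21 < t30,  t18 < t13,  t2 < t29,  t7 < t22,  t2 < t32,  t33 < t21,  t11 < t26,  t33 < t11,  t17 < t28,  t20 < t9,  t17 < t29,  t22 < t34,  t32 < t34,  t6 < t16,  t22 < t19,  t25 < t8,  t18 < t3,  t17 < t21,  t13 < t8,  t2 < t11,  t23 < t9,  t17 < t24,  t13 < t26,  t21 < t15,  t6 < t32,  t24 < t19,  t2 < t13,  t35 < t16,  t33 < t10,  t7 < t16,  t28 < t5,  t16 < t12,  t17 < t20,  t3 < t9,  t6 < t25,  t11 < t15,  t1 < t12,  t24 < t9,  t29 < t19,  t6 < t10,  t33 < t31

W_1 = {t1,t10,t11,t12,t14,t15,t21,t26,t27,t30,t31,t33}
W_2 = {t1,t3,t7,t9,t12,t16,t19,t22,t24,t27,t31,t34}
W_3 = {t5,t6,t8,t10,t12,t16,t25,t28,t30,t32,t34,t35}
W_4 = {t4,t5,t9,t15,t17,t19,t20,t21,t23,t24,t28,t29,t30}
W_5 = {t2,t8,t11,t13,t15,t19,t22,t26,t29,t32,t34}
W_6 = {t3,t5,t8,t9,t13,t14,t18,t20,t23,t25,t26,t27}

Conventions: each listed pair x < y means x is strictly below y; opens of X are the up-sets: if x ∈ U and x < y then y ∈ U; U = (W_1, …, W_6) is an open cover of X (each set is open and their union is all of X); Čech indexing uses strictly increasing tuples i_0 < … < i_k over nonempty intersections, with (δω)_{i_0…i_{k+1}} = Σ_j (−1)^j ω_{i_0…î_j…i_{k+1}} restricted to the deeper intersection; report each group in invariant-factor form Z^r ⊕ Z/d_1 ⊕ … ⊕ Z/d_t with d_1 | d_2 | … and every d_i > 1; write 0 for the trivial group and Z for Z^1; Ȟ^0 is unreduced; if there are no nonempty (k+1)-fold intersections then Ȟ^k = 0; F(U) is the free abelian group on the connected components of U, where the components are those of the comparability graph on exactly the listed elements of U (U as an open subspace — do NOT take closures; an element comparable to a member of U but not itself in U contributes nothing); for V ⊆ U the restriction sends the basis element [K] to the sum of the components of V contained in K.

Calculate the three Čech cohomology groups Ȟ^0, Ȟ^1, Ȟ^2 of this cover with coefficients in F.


nerve simplices:
  W12={t1,t12,t27,t31} W13={t10,t12,t30} W14={t15,t21,t30} W15={t11,t15,t26} W16={t14,t26,t27} W23={t12,t16,t34} W24={t9,t19,t24} W25={t19,t22,t34} W26={t3,t9,t27} W34={t5,t28,t30} W35={t8,t32,t34} W36={t5,t8,t25} W45={t15,t19,t29} W46={t5,t9,t20,t23} W56={t8,t13,t26}
  W123={t12} W126={t27} W134={t30} W145={t15} W156={t26} W235={t34} W245={t19} W246={t9} W346={t5} W356={t8}
components per intersection:
  W1: {t1,t10,t11,t12,t14,t15,t21,t26,t27,t30,t31,t33}
  W2: {t1,t3,t7,t9,t12,t16,t19,t22,t24,t27,t31,t34}
  W3: {t5,t6,t8,t10,t12,t16,t25,t28,t30,t32,t34,t35}
  W4: {t4,t5,t9,t15,t17,t19,t20,t21,t23,t24,t28,t29,t30}
  W5: {t2,t8,t11,t13,t15,t19,t22,t26,t29,t32,t34}
  W6: {t3,t5,t8,t9,t13,t14,t18,t20,t23,t25,t26,t27}
  W12: {t1,t12,t27,t31}
  W13: {t10,t12,t30}
  W14: {t15,t21,t30}
  W15: {t11,t15,t26}
  W16: {t14,t26,t27}
  W23: {t12,t16,t34}
  W24: {t9,t19,t24}
  W25: {t19,t22,t34}
  W26: {t3,t9,t27}
  W34: {t5,t28,t30}
  W35: {t8,t32,t34}
  W36: {t5,t8,t25}
  W45: {t15,t19,t29}
  W46: {t5,t9,t20,t23}
  W56: {t8,t13,t26}
  W123: {t12}
  W126: {t27}
  W134: {t30}
  W145: {t15}
  W156: {t26}
  W235: {t34}
  W245: {t19}
  W246: {t9}
  W346: {t5}
  W356: {t8}
C dims 6,15,10; δ0: rk 5, SNF 1^5; δ1: rk 10, SNF 1^9·2
degree 0: 6−5−0 = 1 → Ȟ^0 ≅ Z
degree 1: 15−10−5 = 0 → Ȟ^1 ≅ 0
degree 2: 10−0−10 = 0 plus torsion [2] → Ȟ^2 ≅ Z/2

Ȟ^0(U;F) ≅ Z; Ȟ^1(U;F) ≅ 0; Ȟ^2(U;F) ≅ Z/2


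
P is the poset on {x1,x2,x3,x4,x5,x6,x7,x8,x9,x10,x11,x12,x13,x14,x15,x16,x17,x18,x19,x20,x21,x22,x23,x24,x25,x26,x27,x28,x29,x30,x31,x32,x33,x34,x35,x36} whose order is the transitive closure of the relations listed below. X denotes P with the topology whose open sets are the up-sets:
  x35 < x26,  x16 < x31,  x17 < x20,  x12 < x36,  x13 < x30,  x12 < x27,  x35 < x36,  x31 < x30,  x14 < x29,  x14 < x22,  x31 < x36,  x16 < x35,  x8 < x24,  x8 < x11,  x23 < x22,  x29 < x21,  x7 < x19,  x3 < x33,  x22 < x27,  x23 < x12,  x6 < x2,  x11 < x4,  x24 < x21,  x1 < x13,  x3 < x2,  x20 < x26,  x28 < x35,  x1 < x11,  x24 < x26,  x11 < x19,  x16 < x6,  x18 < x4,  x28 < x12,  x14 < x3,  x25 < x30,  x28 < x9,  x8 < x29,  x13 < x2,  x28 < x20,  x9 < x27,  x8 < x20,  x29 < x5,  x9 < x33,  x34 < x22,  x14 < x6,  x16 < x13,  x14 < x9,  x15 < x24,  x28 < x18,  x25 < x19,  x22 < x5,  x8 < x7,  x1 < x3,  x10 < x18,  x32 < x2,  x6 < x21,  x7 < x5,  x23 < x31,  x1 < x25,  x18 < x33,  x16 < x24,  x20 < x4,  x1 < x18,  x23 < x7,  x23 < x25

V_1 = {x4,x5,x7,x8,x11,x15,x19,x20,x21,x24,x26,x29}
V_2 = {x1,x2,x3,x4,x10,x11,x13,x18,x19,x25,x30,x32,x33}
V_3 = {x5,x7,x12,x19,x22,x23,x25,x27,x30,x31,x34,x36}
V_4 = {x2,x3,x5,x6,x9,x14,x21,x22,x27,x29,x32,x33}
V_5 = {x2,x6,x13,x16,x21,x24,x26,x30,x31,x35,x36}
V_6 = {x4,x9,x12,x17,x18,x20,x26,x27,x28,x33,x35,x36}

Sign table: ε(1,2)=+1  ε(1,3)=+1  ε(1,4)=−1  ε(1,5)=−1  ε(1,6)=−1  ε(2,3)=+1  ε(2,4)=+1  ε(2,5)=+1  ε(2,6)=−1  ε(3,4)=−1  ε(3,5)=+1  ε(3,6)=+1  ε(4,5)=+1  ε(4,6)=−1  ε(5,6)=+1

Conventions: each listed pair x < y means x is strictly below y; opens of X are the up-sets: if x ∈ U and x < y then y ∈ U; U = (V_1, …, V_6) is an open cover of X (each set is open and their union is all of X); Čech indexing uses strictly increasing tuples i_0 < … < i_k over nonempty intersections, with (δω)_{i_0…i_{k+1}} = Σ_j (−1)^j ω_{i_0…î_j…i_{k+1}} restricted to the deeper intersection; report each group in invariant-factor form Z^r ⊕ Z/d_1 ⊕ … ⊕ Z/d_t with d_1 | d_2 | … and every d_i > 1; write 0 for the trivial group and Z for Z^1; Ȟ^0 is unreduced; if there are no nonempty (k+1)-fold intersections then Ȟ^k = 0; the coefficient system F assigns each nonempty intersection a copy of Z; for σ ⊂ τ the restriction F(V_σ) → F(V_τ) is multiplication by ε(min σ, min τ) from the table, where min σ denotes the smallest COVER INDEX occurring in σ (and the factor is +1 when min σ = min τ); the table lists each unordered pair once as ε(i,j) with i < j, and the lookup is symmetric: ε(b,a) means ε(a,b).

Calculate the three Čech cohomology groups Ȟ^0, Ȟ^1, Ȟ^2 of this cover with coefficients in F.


nerve simplices:
  V12={x4,x11,x19} V13={x5,x7,x19} V14={x5,x21,x29} V15={x21,x24,x26} V16={x4,x20,x26} V23={x19,x25,x30} V24={x2,x3,x32,x33} V25={x2,x13,x30} V26={x4,x18,x33} V34={x5,x22,x27} V35={x30,x31,x36} V36={x12,x27,x36} V45={x2,x6,x21} V46={x9,x27,x33} V56={x26,x35,x36}
  V123={x19} V126={x4} V134={x5} V145={x21} V156={x26} V235={x30} V245={x2} V246={x33} V346={x27} V356={x36}
C dims 6,15,10; δ0: rk 6, SNF 1^5·2; δ1: rk 9, SNF 1^9
degree 0: 6−6−0 = 0 → Ȟ^0 ≅ 0
degree 1: 15−9−6 = 0 plus torsion [2] → Ȟ^1 ≅ Z/2
degree 2: 10−0−9 = 1 → Ȟ^2 ≅ Z

Ȟ^0(U;F) ≅ 0, Ȟ^1(U;F) ≅ Z/2 and Ȟ^2(U;F) ≅ Z


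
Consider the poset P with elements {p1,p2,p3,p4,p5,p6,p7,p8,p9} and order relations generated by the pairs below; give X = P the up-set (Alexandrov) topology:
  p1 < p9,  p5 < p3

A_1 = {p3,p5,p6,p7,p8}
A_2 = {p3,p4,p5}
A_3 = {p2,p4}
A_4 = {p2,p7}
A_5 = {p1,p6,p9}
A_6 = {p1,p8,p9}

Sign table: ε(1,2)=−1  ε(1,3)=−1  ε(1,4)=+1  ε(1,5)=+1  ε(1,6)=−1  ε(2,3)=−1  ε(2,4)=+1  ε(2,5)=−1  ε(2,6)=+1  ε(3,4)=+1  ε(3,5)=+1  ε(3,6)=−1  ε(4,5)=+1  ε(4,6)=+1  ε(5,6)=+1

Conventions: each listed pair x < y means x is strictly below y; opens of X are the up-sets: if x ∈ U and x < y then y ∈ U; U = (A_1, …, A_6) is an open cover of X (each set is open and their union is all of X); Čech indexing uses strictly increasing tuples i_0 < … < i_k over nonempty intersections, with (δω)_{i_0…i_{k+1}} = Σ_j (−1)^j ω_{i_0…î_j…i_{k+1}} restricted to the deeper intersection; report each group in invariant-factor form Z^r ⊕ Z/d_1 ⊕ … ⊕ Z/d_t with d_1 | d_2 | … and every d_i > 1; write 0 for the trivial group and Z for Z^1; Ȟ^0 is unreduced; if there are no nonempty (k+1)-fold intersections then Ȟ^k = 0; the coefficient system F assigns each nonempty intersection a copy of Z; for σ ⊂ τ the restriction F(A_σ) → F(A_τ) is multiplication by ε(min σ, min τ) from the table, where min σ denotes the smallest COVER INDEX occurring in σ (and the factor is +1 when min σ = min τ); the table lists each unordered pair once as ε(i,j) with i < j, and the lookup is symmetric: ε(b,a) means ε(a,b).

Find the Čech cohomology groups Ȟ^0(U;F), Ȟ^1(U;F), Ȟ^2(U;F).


Ȟ^0 = 0, Ȟ^1 = Z ⊕ Z/2 and Ȟ^2 = 0

nonempty intersections:
  A12={p3,p5} A14={p7} A15={p6} A16={p8} A23={p4} A34={p2} A56={p1,p9}
C dims 6,7; δ0: rk 6, SNF 1^5·2
Ȟ^0: (6−6)−0=0 ⇒ 0
Ȟ^1: (7−0)−6=1 plus torsion [2] ⇒ Z ⊕ Z/2
Ȟ^2: (0−0)−0=0 ⇒ 0


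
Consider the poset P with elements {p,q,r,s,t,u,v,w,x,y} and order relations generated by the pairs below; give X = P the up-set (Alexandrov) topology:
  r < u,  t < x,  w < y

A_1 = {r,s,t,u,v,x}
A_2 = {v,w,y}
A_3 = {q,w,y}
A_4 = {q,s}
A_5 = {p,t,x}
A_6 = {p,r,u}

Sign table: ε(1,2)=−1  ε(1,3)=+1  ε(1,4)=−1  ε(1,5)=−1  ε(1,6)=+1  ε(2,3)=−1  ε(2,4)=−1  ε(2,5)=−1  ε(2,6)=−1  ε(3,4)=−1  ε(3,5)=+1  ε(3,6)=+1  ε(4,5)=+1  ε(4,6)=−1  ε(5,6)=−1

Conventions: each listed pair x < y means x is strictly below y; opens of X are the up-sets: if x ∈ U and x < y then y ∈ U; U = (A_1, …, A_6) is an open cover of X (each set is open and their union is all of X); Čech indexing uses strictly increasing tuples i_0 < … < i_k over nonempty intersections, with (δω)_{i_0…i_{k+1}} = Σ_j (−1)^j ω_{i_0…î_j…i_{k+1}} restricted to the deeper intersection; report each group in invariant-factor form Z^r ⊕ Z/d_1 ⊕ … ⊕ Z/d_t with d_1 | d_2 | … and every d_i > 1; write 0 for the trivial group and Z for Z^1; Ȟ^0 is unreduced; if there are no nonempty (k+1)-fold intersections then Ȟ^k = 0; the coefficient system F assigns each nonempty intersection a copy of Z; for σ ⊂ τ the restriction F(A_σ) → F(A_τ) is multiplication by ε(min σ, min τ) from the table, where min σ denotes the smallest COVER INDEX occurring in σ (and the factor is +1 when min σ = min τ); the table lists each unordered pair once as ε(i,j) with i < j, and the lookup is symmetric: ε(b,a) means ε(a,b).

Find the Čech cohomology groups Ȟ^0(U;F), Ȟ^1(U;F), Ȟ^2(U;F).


nerve simplices:
  A12={v} A14={s} A15={t,x} A16={r,u} A23={w,y} A34={q} A56={p}
C dims 6,7; δ0: rk 5, SNF 1^5
degree 0: 6−5−0 = 1 → Ȟ^0 ≅ Z
degree 1: 7−0−5 = 2 → Ȟ^1 ≅ Z^2
degree 2: 0−0−0 = 0 → Ȟ^2 ≅ 0

Ȟ^0 ≅ Z, Ȟ^1 ≅ Z^2 and Ȟ^2 ≅ 0


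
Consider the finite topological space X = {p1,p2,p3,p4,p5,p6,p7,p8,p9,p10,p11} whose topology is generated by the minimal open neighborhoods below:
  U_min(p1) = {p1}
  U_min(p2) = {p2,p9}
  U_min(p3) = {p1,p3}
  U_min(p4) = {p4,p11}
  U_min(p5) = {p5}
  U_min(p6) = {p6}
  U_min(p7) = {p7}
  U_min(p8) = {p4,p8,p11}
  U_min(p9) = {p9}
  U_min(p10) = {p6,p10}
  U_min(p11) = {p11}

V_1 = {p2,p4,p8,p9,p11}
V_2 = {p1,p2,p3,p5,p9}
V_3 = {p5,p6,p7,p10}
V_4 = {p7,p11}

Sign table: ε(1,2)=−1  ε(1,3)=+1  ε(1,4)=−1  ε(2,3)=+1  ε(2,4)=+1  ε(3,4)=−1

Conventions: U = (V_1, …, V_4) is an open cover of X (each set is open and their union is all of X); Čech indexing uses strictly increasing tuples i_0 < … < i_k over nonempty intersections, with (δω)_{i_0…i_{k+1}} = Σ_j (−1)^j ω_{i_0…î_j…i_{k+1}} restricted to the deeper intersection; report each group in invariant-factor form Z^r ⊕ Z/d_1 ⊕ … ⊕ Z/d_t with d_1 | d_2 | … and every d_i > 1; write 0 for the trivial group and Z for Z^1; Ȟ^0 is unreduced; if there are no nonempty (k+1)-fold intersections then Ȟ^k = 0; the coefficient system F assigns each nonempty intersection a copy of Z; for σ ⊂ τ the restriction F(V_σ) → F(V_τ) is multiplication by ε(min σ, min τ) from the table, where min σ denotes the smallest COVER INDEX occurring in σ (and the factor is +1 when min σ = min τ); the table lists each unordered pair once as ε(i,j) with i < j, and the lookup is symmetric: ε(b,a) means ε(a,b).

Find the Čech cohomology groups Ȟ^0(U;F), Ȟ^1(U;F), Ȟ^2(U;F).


Ȟ^0 ≅ 0, Ȟ^1 ≅ Z/2, Ȟ^2 ≅ 0

nerve simplices:
  V12={p2,p9} V14={p11} V23={p5} V34={p7}
C dims 4,4; δ0: rk 4, SNF 1^3·2
degree 0: 4−4−0 = 0 → Ȟ^0 ≅ 0
degree 1: 4−0−4 = 0 plus torsion [2] → Ȟ^1 ≅ Z/2
degree 2: 0−0−0 = 0 → Ȟ^2 ≅ 0


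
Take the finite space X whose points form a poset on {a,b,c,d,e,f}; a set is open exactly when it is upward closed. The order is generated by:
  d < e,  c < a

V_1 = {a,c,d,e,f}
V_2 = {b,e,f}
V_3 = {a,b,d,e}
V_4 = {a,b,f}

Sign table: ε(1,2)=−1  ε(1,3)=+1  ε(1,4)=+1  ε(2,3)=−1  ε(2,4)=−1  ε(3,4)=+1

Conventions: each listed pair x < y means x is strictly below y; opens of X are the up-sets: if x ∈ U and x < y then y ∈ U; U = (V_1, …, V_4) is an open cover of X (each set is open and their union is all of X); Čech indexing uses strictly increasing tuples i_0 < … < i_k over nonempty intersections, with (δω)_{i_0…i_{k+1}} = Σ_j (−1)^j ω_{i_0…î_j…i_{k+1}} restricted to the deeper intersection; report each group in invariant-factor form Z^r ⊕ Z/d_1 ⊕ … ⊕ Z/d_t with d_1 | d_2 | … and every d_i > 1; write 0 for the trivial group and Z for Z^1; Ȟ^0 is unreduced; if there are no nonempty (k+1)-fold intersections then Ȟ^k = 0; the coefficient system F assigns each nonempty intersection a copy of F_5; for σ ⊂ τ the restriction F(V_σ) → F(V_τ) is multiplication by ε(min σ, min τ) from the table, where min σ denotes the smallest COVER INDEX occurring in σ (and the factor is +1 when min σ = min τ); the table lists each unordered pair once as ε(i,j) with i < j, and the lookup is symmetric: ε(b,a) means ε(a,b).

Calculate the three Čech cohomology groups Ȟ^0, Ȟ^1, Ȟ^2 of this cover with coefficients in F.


nonempty overlaps:
  V12={e,f} V13={a,d,e} V14={a,f} V23={b,e} V24={b,f} V34={a,b}
  V123={e} V124={f} V134={a} V234={b}
C dims 4,6,4; δ0: rk_F5 3; δ1: rk_F5 3
degree 0: 4−3−0 = 1 → Ȟ^0 ≅ Z/5
degree 1: 6−3−3 = 0 → Ȟ^1 ≅ 0
degree 2: 4−0−3 = 1 → Ȟ^2 ≅ Z/5

Ȟ^0(U;F) ≅ Z/5; Ȟ^1(U;F) ≅ 0; Ȟ^2(U;F) ≅ Z/5


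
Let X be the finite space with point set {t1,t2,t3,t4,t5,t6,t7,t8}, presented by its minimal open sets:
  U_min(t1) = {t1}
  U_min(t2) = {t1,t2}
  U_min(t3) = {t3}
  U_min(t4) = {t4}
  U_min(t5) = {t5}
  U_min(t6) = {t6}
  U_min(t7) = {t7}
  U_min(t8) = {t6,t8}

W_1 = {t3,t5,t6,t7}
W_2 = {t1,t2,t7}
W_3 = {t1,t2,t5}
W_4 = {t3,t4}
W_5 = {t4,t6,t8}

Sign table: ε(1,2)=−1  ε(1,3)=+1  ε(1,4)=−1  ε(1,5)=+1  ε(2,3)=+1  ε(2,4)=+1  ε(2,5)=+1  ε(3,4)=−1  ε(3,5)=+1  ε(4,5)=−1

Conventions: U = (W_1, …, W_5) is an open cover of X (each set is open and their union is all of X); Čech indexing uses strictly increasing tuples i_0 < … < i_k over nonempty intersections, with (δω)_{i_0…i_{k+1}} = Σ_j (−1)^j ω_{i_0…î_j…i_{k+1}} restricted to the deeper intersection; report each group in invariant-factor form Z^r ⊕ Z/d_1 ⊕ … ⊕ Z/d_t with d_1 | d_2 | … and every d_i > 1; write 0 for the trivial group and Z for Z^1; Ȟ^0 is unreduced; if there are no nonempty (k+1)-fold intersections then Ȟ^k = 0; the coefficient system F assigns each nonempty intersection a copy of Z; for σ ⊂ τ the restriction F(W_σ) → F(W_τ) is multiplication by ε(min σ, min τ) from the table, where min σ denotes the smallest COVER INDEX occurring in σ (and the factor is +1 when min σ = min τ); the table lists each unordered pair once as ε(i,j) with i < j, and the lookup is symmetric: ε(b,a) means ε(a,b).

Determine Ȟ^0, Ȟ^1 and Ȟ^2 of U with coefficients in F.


nerve of the cover:
  W12={t7} W13={t5} W14={t3} W15={t6} W23={t1,t2} W45={t4}
C dims 5,6; δ0: rk 5, SNF 1^4·2
Ȟ^0 = (5 − 5) − 0 = 0, so Ȟ^0 ≅ 0
Ȟ^1 = (6 − 0) − 5 = 1 plus torsion [2], so Ȟ^1 ≅ Z ⊕ Z/2
Ȟ^2 = (0 − 0) − 0 = 0, so Ȟ^2 ≅ 0

Ȟ^0 = 0; Ȟ^1 = Z ⊕ Z/2; Ȟ^2 = 0


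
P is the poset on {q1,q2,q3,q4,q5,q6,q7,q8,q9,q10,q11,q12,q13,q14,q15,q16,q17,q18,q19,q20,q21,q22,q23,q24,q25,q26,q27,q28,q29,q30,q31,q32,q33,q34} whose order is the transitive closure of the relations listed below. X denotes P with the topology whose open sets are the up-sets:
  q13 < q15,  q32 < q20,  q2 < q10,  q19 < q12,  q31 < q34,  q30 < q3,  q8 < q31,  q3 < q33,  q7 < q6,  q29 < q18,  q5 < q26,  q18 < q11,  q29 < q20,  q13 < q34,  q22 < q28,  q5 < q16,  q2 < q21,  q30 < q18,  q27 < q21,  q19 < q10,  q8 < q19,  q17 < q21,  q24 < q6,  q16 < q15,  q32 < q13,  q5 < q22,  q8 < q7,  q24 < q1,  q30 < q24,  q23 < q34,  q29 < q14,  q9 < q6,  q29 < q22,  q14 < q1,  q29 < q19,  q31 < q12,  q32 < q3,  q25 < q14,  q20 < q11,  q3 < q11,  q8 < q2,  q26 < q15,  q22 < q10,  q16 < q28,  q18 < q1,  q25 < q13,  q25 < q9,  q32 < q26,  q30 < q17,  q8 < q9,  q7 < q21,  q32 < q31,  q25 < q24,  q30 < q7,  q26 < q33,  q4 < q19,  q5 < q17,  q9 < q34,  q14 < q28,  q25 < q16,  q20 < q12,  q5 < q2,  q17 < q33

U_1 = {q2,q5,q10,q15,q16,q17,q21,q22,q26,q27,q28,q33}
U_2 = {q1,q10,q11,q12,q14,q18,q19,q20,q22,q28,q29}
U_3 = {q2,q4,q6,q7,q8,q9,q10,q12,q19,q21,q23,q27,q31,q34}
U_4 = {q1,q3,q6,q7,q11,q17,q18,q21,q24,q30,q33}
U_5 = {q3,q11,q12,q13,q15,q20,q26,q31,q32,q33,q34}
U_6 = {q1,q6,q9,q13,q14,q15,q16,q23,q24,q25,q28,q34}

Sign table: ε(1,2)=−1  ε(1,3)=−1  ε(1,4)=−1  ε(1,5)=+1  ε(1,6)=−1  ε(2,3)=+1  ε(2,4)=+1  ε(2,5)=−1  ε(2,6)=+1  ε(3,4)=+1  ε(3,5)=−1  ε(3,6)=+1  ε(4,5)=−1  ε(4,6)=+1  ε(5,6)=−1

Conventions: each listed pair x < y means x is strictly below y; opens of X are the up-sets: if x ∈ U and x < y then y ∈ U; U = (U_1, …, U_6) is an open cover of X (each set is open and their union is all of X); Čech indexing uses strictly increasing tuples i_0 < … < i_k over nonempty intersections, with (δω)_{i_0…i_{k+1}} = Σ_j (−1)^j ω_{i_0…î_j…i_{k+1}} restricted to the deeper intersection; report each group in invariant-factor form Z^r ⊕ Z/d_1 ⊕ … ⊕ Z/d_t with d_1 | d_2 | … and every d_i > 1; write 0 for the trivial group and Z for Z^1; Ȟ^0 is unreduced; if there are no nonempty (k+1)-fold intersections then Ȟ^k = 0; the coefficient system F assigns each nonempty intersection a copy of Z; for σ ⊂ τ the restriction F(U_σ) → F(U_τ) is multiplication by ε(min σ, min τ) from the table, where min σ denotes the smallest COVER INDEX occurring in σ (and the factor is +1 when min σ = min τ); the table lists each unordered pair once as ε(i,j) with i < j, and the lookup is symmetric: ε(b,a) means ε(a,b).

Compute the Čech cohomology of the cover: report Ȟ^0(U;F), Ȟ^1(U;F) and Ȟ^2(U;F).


Ȟ^0 ≅ Z, Ȟ^1 ≅ 0 and Ȟ^2 ≅ Z/2

nerve of the cover:
  U12={q10,q22,q28} U13={q2,q10,q21,q27} U14={q17,q21,q33} U15={q15,q26,q33} U16={q15,q16,q28} U23={q10,q12,q19} U24={q1,q11,q18} U25={q11,q12,q20} U26={q1,q14,q28} U34={q6,q7,q21} U35={q12,q31,q34} U36={q6,q9,q23,q34} U45={q3,q11,q33} U46={q1,q6,q24} U56={q13,q15,q34}
  U123={q10} U126={q28} U134={q21} U145={q33} U156={q15} U235={q12} U245={q11} U246={q1} U346={q6} U356={q34}
C dims 6,15,10; δ0: rk 5, SNF 1^5; δ1: rk 10, SNF 1^9·2
Ȟ^0 = (6 − 5) − 0 = 1, so Ȟ^0 ≅ Z
Ȟ^1 = (15 − 10) − 5 = 0, so Ȟ^1 ≅ 0
Ȟ^2 = (10 − 0) − 10 = 0 plus torsion [2], so Ȟ^2 ≅ Z/2


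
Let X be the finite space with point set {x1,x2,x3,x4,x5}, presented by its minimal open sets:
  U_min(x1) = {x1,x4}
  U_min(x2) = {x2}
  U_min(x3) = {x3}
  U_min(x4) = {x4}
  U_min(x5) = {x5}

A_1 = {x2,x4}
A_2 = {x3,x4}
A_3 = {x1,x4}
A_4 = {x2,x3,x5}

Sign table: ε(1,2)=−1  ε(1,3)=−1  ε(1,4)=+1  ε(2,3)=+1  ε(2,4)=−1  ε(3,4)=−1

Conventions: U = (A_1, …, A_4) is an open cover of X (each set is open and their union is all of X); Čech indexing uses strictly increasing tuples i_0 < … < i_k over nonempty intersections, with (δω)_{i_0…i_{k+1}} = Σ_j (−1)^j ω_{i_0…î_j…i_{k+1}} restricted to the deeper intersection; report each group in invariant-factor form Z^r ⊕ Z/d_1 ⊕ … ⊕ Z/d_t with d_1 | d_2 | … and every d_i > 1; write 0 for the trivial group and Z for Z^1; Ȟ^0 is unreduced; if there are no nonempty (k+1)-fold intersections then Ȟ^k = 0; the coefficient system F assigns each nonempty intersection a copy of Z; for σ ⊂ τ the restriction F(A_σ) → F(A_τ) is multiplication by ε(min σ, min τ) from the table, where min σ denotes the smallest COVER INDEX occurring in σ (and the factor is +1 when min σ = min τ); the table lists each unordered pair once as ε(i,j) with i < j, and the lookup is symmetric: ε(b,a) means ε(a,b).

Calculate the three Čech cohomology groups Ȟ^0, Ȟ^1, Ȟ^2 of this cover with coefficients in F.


intersection data:
  A12={x4} A13={x4} A14={x2} A23={x4} A24={x3}
  A123={x4}
C dims 4,5,1; δ0: rk 3, SNF 1^3; δ1: rk 1, SNF 1^1
Ȟ^0 = (4 − 3) − 0 = 1, so Ȟ^0 ≅ Z
Ȟ^1 = (5 − 1) − 3 = 1, so Ȟ^1 ≅ Z
Ȟ^2 = (1 − 0) − 1 = 0, so Ȟ^2 ≅ 0

Ȟ^0 = Z,  Ȟ^1 = Z,  Ȟ^2 = 0


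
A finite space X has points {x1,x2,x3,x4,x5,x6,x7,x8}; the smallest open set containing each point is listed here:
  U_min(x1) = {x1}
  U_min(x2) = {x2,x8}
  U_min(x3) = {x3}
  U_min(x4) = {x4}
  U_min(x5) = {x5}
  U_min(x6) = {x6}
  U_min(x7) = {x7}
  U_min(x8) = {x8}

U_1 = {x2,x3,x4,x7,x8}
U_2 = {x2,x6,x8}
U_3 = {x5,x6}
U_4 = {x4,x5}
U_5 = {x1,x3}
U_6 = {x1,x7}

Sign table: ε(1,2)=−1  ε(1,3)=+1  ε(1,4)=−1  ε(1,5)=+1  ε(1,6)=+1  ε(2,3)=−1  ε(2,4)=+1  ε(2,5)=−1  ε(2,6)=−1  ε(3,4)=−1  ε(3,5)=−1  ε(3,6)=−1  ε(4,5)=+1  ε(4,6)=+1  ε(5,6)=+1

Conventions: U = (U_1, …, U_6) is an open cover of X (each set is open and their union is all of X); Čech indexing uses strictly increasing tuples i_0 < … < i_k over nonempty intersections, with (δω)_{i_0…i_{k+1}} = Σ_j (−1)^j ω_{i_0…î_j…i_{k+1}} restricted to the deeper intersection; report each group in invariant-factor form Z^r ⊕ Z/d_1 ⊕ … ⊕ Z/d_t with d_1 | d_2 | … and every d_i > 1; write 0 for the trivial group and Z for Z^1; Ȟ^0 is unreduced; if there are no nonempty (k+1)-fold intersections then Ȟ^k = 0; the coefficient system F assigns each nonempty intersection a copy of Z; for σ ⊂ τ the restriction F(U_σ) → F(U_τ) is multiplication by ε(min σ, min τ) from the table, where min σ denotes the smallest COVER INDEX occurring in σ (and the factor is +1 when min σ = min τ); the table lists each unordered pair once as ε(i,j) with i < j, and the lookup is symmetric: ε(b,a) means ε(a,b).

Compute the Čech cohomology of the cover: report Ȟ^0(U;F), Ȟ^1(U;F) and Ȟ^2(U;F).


Ȟ^0 = Z; Ȟ^1 = Z^2; Ȟ^2 = 0

nerve simplices:
  U12={x2,x8} U14={x4} U15={x3} U16={x7} U23={x6} U34={x5} U56={x1}
C dims 6,7; δ0: rk 5, SNF 1^5
degree 0: 6−5−0 = 1 → Ȟ^0 ≅ Z
degree 1: 7−0−5 = 2 → Ȟ^1 ≅ Z^2
degree 2: 0−0−0 = 0 → Ȟ^2 ≅ 0


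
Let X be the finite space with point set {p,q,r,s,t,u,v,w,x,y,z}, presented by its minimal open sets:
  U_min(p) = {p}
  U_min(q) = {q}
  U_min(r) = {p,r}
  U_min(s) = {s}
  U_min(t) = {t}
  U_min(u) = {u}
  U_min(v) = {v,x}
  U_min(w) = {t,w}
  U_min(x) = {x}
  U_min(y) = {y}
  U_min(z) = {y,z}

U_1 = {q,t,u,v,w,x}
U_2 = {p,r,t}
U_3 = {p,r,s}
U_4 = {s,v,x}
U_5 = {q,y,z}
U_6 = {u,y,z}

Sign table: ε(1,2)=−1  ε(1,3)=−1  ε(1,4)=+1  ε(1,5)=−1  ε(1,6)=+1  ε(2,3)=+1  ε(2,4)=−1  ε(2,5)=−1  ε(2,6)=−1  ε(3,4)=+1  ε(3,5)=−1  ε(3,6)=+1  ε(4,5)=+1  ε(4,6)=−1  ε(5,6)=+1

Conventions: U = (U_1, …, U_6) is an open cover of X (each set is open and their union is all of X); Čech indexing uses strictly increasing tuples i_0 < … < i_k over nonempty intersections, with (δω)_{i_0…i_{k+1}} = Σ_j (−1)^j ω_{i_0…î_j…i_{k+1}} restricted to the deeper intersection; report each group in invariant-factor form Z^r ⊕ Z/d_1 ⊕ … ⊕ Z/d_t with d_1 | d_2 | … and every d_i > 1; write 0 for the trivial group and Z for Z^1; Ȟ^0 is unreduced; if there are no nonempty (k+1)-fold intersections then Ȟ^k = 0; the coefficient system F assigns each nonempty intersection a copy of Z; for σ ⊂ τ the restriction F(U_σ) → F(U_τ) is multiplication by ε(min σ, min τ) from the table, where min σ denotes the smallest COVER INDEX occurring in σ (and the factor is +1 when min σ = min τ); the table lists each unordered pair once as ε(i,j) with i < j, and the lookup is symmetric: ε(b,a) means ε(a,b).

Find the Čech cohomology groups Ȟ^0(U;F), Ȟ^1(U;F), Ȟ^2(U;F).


Ȟ^0(U;F) ≅ 0, Ȟ^1(U;F) ≅ Z ⊕ Z/2 and Ȟ^2(U;F) ≅ 0

nonempty intersections:
  U12={t} U14={v,x} U15={q} U16={u} U23={p,r} U34={s} U56={y,z}
C dims 6,7; δ0: rk 6, SNF 1^5·2
Ȟ^0: (6−6)−0=0 ⇒ 0
Ȟ^1: (7−0)−6=1 plus torsion [2] ⇒ Z ⊕ Z/2
Ȟ^2: (0−0)−0=0 ⇒ 0


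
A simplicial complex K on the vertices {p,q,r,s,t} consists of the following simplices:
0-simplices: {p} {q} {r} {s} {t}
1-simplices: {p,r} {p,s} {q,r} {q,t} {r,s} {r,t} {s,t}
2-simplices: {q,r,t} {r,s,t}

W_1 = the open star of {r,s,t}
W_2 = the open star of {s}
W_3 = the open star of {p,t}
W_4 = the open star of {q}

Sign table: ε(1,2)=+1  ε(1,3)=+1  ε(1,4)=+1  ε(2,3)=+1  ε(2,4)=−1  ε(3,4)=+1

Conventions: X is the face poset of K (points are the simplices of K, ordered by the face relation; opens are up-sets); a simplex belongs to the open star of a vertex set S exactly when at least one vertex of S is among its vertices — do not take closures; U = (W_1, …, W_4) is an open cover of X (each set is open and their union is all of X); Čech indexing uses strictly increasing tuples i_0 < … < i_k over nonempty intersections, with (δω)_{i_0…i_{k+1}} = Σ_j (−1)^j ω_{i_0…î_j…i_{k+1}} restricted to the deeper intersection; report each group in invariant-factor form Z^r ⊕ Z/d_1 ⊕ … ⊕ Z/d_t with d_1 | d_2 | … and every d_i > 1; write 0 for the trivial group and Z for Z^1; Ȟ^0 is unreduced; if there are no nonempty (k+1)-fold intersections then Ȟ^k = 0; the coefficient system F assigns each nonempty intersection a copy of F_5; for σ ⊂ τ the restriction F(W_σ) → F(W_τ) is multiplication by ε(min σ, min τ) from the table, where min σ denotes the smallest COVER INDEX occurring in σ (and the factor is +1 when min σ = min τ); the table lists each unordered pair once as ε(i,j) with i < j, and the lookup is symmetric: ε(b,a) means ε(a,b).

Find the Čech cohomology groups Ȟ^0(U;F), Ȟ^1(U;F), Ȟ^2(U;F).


nerve of the cover:
  W1={{r},{s},{t},{p,r},{p,s},{q,r},{q,t},{r,s},{r,t},{s,t},{q,r,t},{r,s,t}} W2={{s},{p,s},{r,s},{s,t},{r,s,t}} W3={{p},{t},{p,r},{p,s},{q,t},{r,t},{s,t},{q,r,t},{r,s,t}} W4={{q},{q,r},{q,t},{q,r,t}}
  W12={{s},{p,s},{r,s},{s,t},{r,s,t}} W13={{t},{p,r},{p,s},{q,t},{r,t},{s,t},{q,r,t},{r,s,t}} W14={{q,r},{q,t},{q,r,t}} W23={{p,s},{s,t},{r,s,t}} W34={{q,t},{q,r,t}}
  W123={{p,s},{s,t},{r,s,t}} W134={{q,t},{q,r,t}}
C dims 4,5,2; δ0: rk_F5 3; δ1: rk_F5 2
Ȟ^0 = (4 − 3) − 0 = 1, so Ȟ^0 ≅ Z/5
Ȟ^1 = (5 − 2) − 3 = 0, so Ȟ^1 ≅ 0
Ȟ^2 = (2 − 0) − 2 = 0, so Ȟ^2 ≅ 0

Ȟ^0 ≅ Z/5; Ȟ^1 ≅ 0; Ȟ^2 ≅ 0


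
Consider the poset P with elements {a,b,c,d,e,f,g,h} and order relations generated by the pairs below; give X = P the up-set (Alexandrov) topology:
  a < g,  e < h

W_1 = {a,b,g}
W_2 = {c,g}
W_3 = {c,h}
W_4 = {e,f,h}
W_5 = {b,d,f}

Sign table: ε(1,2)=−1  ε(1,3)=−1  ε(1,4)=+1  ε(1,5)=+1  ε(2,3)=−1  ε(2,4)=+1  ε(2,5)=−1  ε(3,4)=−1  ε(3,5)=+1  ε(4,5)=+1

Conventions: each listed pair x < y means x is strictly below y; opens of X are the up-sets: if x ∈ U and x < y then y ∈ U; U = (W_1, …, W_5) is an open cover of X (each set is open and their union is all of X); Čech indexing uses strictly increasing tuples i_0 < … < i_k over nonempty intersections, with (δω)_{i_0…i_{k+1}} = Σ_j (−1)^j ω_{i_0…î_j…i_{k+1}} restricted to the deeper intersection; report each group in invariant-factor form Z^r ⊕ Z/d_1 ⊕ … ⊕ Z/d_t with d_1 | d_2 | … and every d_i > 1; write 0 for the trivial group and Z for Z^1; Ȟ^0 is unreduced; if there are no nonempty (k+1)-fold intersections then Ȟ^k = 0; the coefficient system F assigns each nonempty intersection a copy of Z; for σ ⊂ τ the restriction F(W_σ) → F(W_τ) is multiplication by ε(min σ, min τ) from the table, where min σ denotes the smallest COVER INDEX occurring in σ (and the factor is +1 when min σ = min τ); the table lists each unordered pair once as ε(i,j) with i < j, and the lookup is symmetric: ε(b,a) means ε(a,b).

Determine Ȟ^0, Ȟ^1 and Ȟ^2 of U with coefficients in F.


Ȟ^0(U;F) ≅ 0, Ȟ^1(U;F) ≅ Z/2, Ȟ^2(U;F) ≅ 0

nonempty intersections:
  W12={g} W15={b} W23={c} W34={h} W45={f}
C dims 5,5; δ0: rk 5, SNF 1^4·2
Ȟ^0: (5−5)−0=0 ⇒ 0
Ȟ^1: (5−0)−5=0 plus torsion [2] ⇒ Z/2
Ȟ^2: (0−0)−0=0 ⇒ 0


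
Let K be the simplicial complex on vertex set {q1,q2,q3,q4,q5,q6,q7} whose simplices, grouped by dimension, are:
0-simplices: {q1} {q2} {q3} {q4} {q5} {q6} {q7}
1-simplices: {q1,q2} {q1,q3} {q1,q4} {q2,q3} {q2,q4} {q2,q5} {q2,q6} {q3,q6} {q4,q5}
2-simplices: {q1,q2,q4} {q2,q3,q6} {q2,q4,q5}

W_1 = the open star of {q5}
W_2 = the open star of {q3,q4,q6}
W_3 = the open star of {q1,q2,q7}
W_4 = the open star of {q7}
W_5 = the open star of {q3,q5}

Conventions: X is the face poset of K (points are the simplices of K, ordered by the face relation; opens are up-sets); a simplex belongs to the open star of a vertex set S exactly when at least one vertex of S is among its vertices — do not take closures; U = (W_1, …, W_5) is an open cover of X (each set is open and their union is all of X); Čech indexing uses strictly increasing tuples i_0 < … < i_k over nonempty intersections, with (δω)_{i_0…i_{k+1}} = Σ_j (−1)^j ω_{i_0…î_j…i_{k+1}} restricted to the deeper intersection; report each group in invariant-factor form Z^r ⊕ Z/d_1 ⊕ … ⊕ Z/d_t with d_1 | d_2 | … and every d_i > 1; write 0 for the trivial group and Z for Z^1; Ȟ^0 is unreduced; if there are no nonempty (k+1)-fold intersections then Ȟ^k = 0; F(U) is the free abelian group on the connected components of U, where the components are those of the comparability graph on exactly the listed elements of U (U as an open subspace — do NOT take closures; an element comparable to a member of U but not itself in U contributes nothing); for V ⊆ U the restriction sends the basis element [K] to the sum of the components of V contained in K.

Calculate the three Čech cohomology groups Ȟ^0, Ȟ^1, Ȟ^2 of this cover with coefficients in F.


Ȟ^0 ≅ Z^2, Ȟ^1 ≅ Z and Ȟ^2 ≅ 0

nerve simplices:
  W1={{q5},{q2,q5},{q4,q5},{q2,q4,q5}} W2={{q3},{q4},{q6},{q1,q3},{q1,q4},{q2,q3},{q2,q4},{q2,q6},{q3,q6},{q4,q5},{q1,q2,q4},{q2,q3,q6},{q2,q4,q5}} W3={{q1},{q2},{q7},{q1,q2},{q1,q3},{q1,q4},{q2,q3},{q2,q4},{q2,q5},{q2,q6},{q1,q2,q4},{q2,q3,q6},{q2,q4,q5}} W4={{q7}} W5={{q3},{q5},{q1,q3},{q2,q3},{q2,q5},{q3,q6},{q4,q5},{q2,q3,q6},{q2,q4,q5}}
  W12={{q4,q5},{q2,q4,q5}} W13={{q2,q5},{q2,q4,q5}} W15={{q5},{q2,q5},{q4,q5},{q2,q4,q5}} W23={{q1,q3},{q1,q4},{q2,q3},{q2,q4},{q2,q6},{q1,q2,q4},{q2,q3,q6},{q2,q4,q5}} W25={{q3},{q1,q3},{q2,q3},{q3,q6},{q4,q5},{q2,q3,q6},{q2,q4,q5}} W34={{q7}} W35={{q1,q3},{q2,q3},{q2,q5},{q2,q3,q6},{q2,q4,q5}}
  W123={{q2,q4,q5}} W125={{q4,q5},{q2,q4,q5}} W135={{q2,q5},{q2,q4,q5}} W235={{q1,q3},{q2,q3},{q2,q3,q6},{q2,q4,q5}}
  W1235={{q2,q4,q5}}
components per intersection:
  W1: {{q5},{q2,q5},{q4,q5},{q2,q4,q5}}
  W2: {{q3},{q6},{q1,q3},{q2,q3},{q2,q6},{q3,q6},{q2,q3,q6}} {{q4},{q1,q4},{q2,q4},{q4,q5},{q1,q2,q4},{q2,q4,q5}}
  W3: {{q1},{q2},{q1,q2},{q1,q3},{q1,q4},{q2,q3},{q2,q4},{q2,q5},{q2,q6},{q1,q2,q4},{q2,q3,q6},{q2,q4,q5}} {{q7}}
  W4: {{q7}}
  W5: {{q3},{q1,q3},{q2,q3},{q3,q6},{q2,q3,q6}} {{q5},{q2,q5},{q4,q5},{q2,q4,q5}}
  W12: {{q4,q5},{q2,q4,q5}}
  W13: {{q2,q5},{q2,q4,q5}}
  W15: {{q5},{q2,q5},{q4,q5},{q2,q4,q5}}
  W23: {{q1,q3}} {{q1,q4},{q2,q4},{q1,q2,q4},{q2,q4,q5}} {{q2,q3},{q2,q6},{q2,q3,q6}}
  W25: {{q3},{q1,q3},{q2,q3},{q3,q6},{q2,q3,q6}} {{q4,q5},{q2,q4,q5}}
  W34: {{q7}}
  W35: {{q1,q3}} {{q2,q3},{q2,q3,q6}} {{q2,q5},{q2,q4,q5}}
  W123: {{q2,q4,q5}}
  W125: {{q4,q5},{q2,q4,q5}}
  W135: {{q2,q5},{q2,q4,q5}}
  W235: {{q1,q3}} {{q2,q3},{q2,q3,q6}} {{q2,q4,q5}}
  W1235: {{q2,q4,q5}}
C dims 8,12,6,1; δ0: rk 6, SNF 1^6; δ1: rk 5, SNF 1^5; δ2: rk 1, SNF 1^1
degree 0: 8−6−0 = 2 → Ȟ^0 ≅ Z^2
degree 1: 12−5−6 = 1 → Ȟ^1 ≅ Z
degree 2: 6−1−5 = 0 → Ȟ^2 ≅ 0
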